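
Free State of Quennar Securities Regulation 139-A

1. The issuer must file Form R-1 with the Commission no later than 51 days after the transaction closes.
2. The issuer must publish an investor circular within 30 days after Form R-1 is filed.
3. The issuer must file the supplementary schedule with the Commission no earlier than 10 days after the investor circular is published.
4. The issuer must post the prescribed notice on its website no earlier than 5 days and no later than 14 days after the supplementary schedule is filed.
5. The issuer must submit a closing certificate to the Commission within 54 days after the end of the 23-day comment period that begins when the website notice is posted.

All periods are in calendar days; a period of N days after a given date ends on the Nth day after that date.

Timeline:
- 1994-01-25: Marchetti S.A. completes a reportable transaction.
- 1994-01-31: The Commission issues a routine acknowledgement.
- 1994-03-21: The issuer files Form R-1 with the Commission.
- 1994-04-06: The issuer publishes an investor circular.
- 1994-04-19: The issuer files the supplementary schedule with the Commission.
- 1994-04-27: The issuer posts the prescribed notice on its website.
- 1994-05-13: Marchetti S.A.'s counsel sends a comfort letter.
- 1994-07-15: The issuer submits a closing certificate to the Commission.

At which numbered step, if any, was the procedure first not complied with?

(1) due by 1994-01-25 + 51 days = 1994-03-17; done 1994-03-21 — 4 days late.

Step 1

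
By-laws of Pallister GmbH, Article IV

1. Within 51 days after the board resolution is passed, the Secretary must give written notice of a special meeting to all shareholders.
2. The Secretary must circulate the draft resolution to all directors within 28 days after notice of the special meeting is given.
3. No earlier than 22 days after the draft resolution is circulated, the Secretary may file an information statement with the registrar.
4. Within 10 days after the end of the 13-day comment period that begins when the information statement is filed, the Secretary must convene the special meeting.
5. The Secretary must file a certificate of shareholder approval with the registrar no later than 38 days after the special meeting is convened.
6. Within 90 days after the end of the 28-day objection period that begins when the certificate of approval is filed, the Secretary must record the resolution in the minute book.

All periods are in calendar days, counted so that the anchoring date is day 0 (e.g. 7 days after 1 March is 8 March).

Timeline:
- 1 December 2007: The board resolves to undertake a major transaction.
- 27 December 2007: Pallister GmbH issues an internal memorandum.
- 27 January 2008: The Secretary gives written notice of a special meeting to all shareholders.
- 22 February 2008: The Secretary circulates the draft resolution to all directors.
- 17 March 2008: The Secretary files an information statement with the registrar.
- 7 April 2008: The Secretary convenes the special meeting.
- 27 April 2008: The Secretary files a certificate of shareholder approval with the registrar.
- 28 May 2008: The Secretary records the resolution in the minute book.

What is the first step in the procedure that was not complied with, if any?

Step 1 — counting 51 days from 1 December 2007 (when the board resolution is passed) gives a deadline of 21 January 2008; not done until 27 January 2008, 6 days after the deadline.

Step 1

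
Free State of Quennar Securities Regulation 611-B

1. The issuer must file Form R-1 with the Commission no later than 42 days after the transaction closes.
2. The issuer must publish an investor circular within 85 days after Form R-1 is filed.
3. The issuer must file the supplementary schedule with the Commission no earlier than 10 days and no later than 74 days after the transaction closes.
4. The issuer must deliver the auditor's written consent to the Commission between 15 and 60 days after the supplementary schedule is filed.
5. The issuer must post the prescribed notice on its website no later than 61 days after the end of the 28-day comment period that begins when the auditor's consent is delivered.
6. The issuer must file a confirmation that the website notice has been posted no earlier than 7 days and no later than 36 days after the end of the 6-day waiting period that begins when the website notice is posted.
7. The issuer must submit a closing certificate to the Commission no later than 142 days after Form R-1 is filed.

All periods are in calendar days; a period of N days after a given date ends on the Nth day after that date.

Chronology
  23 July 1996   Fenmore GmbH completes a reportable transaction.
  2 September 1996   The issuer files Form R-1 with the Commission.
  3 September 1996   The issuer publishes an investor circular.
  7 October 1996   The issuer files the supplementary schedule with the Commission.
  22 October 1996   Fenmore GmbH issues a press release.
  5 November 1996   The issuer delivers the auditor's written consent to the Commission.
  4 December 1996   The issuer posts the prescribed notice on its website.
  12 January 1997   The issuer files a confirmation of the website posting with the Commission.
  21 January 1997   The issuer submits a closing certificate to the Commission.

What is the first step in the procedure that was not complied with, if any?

Step 3

Step 1: 42 days after 23 July 1996 (when the transaction closes) is 3 September 1996; 2 September 1996 is within that limit.
Step 2: 85 days after 2 September 1996 (when Form R-1 is filed) is 26 November 1996; 3 September 1996 is within that limit.
Step 3: the window is 10–74 days after 23 July 1996 (when the transaction closes), so 2 August 1996 through 5 October 1996; done 7 October 1996 — 2 days after the window closed.
Later steps need not be reached.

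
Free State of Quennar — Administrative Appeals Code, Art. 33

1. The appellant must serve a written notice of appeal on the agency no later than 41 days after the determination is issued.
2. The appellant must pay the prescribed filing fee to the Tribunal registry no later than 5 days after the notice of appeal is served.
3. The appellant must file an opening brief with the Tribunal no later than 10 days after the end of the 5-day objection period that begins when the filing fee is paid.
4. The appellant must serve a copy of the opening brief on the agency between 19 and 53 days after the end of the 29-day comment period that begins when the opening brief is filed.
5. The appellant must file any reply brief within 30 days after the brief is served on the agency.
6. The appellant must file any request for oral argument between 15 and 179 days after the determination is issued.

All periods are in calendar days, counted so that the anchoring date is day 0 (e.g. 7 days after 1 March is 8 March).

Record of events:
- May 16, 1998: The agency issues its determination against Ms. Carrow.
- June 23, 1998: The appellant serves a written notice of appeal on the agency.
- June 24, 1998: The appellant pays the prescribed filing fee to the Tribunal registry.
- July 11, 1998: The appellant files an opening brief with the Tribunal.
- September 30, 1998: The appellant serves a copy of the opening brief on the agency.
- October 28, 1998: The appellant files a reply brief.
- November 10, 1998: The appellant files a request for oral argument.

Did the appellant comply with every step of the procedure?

Step 1 — counting 41 days from May 16, 1998 (when the determination is issued) gives a deadline of June 26, 1998; completed June 23, 1998, before the deadline.
Step 2 — counting 5 days from June 23, 1998 (when the notice of appeal is served) gives a deadline of June 28, 1998; done June 24, 1998 — timely.
Step 3 — counting 10 days from June 29, 1998 (end of the 5-day objection period, which began when the filing fee is paid on June 24, 1998) gives a deadline of July 9, 1998; done July 11, 1998 — 2 days late.
The analysis stops there.

No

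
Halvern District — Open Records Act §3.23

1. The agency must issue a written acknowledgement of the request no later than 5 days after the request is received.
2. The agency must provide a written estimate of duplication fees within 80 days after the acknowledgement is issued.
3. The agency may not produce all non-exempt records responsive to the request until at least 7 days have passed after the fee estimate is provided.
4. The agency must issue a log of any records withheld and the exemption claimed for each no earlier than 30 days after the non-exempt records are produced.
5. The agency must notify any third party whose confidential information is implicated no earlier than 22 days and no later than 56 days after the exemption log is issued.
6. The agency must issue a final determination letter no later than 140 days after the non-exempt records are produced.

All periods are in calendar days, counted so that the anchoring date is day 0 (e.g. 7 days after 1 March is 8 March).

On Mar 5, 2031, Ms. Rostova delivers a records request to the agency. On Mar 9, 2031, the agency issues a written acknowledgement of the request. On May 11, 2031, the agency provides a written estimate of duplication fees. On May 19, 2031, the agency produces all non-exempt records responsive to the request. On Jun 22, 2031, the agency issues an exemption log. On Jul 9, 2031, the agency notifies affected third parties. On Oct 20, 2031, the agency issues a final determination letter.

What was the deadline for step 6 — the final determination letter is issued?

Step 6 runs from May 19, 2031, when the non-exempt records are produced. 140 days after May 19, 2031 is Oct 6, 2031.

Oct 6, 2031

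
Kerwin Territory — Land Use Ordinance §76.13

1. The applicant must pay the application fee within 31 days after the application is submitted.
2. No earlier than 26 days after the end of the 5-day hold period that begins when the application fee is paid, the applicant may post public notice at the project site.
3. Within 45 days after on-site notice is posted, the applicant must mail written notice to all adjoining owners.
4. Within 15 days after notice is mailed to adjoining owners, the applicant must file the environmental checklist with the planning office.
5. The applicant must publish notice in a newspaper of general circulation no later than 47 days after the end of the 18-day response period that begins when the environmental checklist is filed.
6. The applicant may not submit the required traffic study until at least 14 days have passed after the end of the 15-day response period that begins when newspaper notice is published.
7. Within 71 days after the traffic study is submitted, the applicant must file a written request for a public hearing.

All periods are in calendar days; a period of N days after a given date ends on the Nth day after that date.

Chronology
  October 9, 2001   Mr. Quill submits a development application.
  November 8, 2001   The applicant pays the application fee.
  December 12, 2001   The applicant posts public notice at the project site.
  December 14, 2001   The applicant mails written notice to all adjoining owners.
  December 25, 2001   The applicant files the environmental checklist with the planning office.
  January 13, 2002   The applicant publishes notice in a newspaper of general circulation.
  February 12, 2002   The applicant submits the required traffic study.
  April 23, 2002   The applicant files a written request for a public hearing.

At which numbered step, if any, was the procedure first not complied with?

Step 1 — counting 31 days from October 9, 2001 (when the application is submitted) gives a deadline of November 9, 2001; done November 8, 2001 — timely.
Step 2 — must wait 26 days from November 13, 2001 (end of the 5-day hold period, which began when the application fee is paid on November 8, 2001), so not before December 9, 2001; done December 12, 2001, after the minimum wait.
Step 3 — counting 45 days from December 12, 2001 (when on-site notice is posted) gives a deadline of January 26, 2002; December 14, 2001 is within that limit.
Step 4 — counting 15 days from December 14, 2001 (when notice is mailed to adjoining owners) gives a deadline of December 29, 2001; done December 25, 2001 — timely.
Step 5 — counting 47 days from January 12, 2002 (end of the 18-day response period, which began when the environmental checklist is filed on December 25, 2001) gives a deadline of February 28, 2002; done January 13, 2002 — timely.
Step 6 — must wait 14 days from January 28, 2002 (end of the 15-day response period, which began when newspaper notice is published on January 13, 2002), so not before February 11, 2002; February 12, 2002 is on or after that date.
Step 7 — counting 71 days from February 12, 2002 (when the traffic study is submitted) gives a deadline of April 24, 2002; April 23, 2002 is within that limit.

None — every step was satisfied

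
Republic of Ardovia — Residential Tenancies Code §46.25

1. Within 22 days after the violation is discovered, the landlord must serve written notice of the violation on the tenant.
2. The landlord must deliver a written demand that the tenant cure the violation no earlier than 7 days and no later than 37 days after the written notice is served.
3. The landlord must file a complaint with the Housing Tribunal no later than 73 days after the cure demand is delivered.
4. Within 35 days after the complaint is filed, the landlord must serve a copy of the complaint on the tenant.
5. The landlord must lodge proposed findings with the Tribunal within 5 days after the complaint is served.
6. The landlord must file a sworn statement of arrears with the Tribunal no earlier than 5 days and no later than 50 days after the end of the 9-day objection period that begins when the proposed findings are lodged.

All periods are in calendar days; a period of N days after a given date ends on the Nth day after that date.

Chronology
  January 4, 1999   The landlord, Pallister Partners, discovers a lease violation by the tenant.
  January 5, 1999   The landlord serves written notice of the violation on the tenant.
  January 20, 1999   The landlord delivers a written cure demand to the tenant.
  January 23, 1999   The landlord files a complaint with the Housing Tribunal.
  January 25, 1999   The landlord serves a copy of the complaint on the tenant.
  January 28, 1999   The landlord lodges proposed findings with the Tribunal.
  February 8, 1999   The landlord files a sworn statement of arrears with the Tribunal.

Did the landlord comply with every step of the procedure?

Step 1: 22 days after January 4, 1999 (when the violation is discovered) is January 26, 1999; January 5, 1999 is within that limit.
Step 2: the window is 7–37 days after January 5, 1999 (when the written notice is served), so January 12, 1999 through February 11, 1999; done January 20, 1999 — within the window.
Step 3: 73 days after January 20, 1999 (when the cure demand is delivered) is April 3, 1999; completed January 23, 1999, before the deadline.
Step 4: 35 days after January 23, 1999 (when the complaint is filed) is February 27, 1999; completed January 25, 1999, before the deadline.
Step 5: 5 days after January 25, 1999 (when the complaint is served) is January 30, 1999; done January 28, 1999 — timely.
Step 6: the window is 5–50 days after February 6, 1999 (end of the 9-day objection period, which began when the proposed findings are lodged on January 28, 1999), so February 11, 1999 through March 28, 1999; done February 8, 1999 — 3 days before the window opened.

No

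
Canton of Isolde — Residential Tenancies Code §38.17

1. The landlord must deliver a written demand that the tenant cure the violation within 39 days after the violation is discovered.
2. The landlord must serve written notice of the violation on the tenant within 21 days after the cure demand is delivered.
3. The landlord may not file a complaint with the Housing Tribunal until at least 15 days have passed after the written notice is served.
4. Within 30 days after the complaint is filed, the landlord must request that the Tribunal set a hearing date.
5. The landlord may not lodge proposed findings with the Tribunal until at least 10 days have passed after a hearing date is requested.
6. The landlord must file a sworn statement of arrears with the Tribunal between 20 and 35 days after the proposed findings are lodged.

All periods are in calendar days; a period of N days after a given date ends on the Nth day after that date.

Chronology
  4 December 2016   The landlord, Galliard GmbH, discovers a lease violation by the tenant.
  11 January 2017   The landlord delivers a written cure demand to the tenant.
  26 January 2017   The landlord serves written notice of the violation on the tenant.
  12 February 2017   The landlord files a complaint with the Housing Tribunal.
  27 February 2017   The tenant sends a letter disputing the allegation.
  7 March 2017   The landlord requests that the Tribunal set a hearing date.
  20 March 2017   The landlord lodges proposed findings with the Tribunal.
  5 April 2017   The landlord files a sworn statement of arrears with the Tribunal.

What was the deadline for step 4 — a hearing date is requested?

Step 4 runs from 12 February 2017, when the complaint is filed. 30 days after 12 February 2017 is 14 March 2017.

14 March 2017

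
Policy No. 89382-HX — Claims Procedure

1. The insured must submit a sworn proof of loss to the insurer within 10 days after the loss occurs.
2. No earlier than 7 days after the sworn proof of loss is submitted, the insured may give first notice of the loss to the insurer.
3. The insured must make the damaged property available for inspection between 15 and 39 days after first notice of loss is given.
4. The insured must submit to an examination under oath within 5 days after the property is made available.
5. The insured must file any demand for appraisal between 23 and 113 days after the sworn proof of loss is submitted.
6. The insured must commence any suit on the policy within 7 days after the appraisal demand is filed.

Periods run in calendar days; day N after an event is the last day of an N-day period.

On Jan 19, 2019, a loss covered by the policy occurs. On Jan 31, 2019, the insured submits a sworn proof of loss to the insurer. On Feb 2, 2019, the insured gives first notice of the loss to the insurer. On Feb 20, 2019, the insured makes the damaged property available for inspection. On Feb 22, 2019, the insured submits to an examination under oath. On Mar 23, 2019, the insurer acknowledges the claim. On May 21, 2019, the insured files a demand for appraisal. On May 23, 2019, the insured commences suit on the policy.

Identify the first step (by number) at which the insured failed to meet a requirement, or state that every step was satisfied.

(1) due by Jan 19, 2019 + 10 days = Jan 29, 2019; Jan 31, 2019 misses that deadline by 2 days.
No need to go further; step 1 was not satisfied.

Step 1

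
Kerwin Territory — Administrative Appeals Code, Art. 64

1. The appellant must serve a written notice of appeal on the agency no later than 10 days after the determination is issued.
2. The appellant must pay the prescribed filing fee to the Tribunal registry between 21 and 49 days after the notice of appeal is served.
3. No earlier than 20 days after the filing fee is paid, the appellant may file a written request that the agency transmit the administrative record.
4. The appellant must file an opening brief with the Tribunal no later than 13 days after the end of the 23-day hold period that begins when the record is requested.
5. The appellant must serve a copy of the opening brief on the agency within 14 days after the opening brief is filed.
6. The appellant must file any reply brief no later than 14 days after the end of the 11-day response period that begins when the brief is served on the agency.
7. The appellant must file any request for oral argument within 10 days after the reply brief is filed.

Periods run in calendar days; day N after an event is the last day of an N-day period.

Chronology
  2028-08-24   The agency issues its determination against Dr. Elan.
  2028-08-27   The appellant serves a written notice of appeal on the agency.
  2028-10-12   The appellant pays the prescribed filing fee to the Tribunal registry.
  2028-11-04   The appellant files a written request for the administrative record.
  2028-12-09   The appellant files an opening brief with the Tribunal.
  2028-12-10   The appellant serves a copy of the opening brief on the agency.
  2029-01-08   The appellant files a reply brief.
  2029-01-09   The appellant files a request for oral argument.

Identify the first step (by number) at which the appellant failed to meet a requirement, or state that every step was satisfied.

Step 6

Step 1 — counting 10 days from 2028-08-24 (when the determination is issued) gives a deadline of 2028-09-03; completed 2028-08-27, before the deadline.
Step 2 — 21 and 49 days from 2028-08-27 (when the notice of appeal is served) are 2028-09-17 and 2028-10-15 respectively; 2028-10-12 falls inside that range.
Step 3 — must wait 20 days from 2028-10-12 (when the filing fee is paid), so not before 2028-11-01; done 2028-11-04, after the minimum wait.
Step 4 — counting 13 days from 2028-11-27 (end of the 23-day hold period, which began when the record is requested on 2028-11-04) gives a deadline of 2028-12-10; 2028-12-09 is within that limit.
Step 5 — counting 14 days from 2028-12-09 (when the opening brief is filed) gives a deadline of 2028-12-23; done 2028-12-10 — timely.
Step 6 — counting 14 days from 2028-12-21 (end of the 11-day response period, which began when the brief is served on the agency on 2028-12-10) gives a deadline of 2029-01-04; not done until 2029-01-08, 4 days after the deadline.
That is the first point of non-compliance.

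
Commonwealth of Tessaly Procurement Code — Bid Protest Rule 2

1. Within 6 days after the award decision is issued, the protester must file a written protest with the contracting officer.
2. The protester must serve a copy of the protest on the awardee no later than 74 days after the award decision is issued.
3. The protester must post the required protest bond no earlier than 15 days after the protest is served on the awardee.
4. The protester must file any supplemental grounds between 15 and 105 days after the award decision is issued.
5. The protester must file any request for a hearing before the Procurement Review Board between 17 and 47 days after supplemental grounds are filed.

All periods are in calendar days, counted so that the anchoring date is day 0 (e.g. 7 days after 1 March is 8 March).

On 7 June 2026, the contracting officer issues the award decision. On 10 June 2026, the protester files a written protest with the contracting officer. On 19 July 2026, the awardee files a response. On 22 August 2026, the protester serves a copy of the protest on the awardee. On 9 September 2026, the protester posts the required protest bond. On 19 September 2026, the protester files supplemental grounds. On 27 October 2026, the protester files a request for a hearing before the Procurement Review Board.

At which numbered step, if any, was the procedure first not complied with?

Step 2

(1) due by 7 June 2026 + 6 days = 13 June 2026; done 10 June 2026 — timely.
(2) due by 7 June 2026 + 74 days = 20 August 2026; not done until 22 August 2026, 2 days after the deadline.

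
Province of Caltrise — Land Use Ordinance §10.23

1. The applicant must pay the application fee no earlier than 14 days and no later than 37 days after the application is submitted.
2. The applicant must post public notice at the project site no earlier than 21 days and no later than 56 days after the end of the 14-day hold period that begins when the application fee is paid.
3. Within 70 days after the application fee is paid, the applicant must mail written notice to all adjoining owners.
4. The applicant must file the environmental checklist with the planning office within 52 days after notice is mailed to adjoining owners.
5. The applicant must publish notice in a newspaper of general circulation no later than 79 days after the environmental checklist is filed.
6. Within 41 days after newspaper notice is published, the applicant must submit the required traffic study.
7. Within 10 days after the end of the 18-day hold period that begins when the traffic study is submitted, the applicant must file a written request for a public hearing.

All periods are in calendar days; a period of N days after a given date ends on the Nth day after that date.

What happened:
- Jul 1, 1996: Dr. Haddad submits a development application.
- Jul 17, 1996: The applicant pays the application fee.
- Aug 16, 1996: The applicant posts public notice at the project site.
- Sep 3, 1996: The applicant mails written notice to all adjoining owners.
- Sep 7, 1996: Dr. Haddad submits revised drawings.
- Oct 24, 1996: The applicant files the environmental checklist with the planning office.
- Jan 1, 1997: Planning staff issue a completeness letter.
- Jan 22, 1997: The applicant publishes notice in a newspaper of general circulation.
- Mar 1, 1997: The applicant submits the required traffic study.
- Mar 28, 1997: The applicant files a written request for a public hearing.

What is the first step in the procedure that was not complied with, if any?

Step 2

(1) the permitted window runs from Jul 1, 1996 + 14 = Jul 15, 1996 to Jul 1, 1996 + 37 = Aug 7, 1996; done Jul 17, 1996, which is between those dates.
(2) the permitted window runs from Jul 31, 1996 + 21 = Aug 21, 1996 to Jul 31, 1996 + 56 = Sep 25, 1996; Aug 16, 1996 is 5 days too early.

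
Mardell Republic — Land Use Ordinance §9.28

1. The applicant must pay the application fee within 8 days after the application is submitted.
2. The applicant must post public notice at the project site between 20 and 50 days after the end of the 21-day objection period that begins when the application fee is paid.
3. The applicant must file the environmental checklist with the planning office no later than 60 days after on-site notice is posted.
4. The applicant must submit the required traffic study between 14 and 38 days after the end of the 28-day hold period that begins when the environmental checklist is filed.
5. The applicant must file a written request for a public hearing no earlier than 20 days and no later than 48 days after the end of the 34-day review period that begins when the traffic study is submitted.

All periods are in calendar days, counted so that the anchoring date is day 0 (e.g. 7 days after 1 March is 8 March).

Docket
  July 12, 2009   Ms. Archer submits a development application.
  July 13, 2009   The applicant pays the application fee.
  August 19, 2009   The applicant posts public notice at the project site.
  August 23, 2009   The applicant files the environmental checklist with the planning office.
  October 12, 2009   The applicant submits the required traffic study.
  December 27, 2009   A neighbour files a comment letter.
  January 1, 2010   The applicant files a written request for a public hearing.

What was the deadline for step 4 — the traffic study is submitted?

October 28, 2009

The environmental checklist is filed on August 23, 2009; the 28-day hold period therefore ends September 20, 2009, and step 4 runs from that date. The window is 14–38 days after September 20, 2009; it closes on October 28, 2009.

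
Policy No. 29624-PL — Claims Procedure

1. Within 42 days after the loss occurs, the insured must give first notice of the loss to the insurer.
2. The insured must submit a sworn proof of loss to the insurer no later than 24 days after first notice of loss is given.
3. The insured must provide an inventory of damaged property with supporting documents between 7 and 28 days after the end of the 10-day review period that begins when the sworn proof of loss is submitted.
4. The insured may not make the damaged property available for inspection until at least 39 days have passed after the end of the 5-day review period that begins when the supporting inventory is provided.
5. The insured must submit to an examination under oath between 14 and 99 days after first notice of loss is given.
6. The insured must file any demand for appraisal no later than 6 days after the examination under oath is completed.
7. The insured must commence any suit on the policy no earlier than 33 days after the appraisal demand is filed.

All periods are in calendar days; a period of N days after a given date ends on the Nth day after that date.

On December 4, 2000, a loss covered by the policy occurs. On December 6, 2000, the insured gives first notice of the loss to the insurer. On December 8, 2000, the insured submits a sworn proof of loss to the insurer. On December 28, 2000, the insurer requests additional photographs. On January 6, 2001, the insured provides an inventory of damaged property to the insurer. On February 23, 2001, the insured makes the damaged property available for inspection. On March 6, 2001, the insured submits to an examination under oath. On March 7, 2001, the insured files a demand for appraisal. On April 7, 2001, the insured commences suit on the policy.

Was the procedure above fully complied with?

Step 1: 42 days after December 4, 2000 (when the loss occurs) is January 15, 2001; December 6, 2000 is within that limit.
Step 2: 24 days after December 6, 2000 (when first notice of loss is given) is December 30, 2000; December 8, 2000 is within that limit.
Step 3: the window is 7–28 days after December 18, 2000 (end of the 10-day review period, which began when the sworn proof of loss is submitted on December 8, 2000), so December 25, 2000 through January 15, 2001; done January 6, 2001, which is between those dates.
Step 4: the earliest permitted date is 39 days after January 11, 2001 (end of the 5-day review period, which began when the supporting inventory is provided on January 6, 2001), i.e. February 19, 2001; done February 23, 2001, after the minimum wait.
Step 5: the window is 14–99 days after December 6, 2000 (when first notice of loss is given), so December 20, 2000 through March 15, 2001; done March 6, 2001 — within the window.
Step 6: 6 days after March 6, 2001 (when the examination under oath is completed) is March 12, 2001; March 7, 2001 is within that limit.
Step 7: the earliest permitted date is 33 days after March 7, 2001 (when the appraisal demand is filed), i.e. April 9, 2001; acted on April 7, 2001, 2 days prematurely.
No need to go further; step 7 was not satisfied.

No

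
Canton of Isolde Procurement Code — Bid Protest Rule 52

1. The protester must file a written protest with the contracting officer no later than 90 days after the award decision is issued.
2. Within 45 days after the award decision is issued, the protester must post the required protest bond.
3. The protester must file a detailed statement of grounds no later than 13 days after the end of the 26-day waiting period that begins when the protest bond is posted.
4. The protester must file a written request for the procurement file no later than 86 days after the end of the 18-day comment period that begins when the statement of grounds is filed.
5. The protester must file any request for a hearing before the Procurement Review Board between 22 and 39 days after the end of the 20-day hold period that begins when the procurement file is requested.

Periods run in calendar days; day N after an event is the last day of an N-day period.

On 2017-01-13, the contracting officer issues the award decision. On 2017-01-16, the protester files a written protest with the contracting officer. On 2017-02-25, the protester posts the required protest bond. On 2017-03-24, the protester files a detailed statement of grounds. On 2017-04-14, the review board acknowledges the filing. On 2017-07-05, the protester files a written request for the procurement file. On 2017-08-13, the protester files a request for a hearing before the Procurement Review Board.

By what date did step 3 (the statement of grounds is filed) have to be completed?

2017-04-05

The protest bond is posted on 2017-02-25; the 26-day waiting period therefore ends 2017-03-23, and step 3 runs from that date. 13 days after 2017-03-23 is 2017-04-05.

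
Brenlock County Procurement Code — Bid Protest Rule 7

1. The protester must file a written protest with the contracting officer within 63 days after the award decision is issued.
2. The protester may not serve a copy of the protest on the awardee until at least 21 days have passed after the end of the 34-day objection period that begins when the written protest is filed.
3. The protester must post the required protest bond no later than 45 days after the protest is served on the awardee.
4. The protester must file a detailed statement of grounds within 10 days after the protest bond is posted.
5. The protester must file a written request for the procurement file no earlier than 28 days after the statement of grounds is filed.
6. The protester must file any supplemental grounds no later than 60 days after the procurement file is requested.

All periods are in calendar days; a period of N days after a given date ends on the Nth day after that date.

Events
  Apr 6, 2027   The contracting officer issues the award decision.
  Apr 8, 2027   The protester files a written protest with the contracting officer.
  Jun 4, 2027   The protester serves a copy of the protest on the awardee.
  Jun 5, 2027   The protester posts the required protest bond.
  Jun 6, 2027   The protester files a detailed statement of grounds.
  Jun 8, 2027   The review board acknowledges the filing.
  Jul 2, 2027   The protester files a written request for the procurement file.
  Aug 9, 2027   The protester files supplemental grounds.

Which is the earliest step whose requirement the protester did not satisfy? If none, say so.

Step 1 — counting 63 days from Apr 6, 2027 (when the award decision is issued) gives a deadline of Jun 8, 2027; completed Apr 8, 2027, before the deadline.
Step 2 — must wait 21 days from May 12, 2027 (end of the 34-day objection period, which began when the written protest is filed on Apr 8, 2027), so not before Jun 2, 2027; done Jun 4, 2027, after the minimum wait.
Step 3 — counting 45 days from Jun 4, 2027 (when the protest is served on the awardee) gives a deadline of Jul 19, 2027; Jun 5, 2027 is within that limit.
Step 4 — counting 10 days from Jun 5, 2027 (when the protest bond is posted) gives a deadline of Jun 15, 2027; done Jun 6, 2027 — timely.
Step 5 — must wait 28 days from Jun 6, 2027 (when the statement of grounds is filed), so not before Jul 4, 2027; Jul 2, 2027 is 2 days before the earliest permitted date.

Step 5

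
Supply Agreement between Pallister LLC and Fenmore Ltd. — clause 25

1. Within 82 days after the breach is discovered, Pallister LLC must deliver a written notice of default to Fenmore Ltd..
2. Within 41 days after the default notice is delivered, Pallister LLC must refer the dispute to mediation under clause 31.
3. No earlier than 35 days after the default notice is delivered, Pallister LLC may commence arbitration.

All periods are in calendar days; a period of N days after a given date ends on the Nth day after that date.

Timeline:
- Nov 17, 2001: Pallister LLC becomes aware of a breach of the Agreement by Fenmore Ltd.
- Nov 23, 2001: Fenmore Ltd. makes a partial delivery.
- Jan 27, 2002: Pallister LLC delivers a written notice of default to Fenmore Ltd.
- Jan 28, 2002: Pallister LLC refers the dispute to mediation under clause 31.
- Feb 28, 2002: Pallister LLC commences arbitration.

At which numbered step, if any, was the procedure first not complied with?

Step 1 — counting 82 days from Nov 17, 2001 (when the breach is discovered) gives a deadline of Feb 7, 2002; completed Jan 27, 2002, before the deadline.
Step 2 — counting 41 days from Jan 27, 2002 (when the default notice is delivered) gives a deadline of Mar 9, 2002; done Jan 28, 2002 — timely.
Step 3 — must wait 35 days from Jan 27, 2002 (when the default notice is delivered), so not before Mar 3, 2002; Feb 28, 2002 is 3 days before the earliest permitted date.
The analysis stops there.

Step 3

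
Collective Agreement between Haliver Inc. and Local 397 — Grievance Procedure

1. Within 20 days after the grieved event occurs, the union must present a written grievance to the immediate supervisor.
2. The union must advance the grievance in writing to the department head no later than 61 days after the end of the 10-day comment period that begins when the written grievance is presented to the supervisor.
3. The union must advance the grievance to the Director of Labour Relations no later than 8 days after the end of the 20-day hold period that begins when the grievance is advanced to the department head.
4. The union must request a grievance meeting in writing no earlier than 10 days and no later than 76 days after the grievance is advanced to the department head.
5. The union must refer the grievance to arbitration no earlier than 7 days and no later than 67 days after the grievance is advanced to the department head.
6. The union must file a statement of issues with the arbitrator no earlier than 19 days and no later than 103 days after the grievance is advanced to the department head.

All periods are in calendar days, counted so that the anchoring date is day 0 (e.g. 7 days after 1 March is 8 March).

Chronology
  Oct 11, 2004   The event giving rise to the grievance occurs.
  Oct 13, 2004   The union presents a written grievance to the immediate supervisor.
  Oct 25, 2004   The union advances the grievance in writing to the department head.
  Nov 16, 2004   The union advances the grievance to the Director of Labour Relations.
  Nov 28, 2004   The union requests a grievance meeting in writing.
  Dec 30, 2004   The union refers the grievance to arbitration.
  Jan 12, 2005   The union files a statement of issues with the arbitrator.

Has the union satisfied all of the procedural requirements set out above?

Yes

(1) due by Oct 11, 2004 + 20 days = Oct 31, 2004; completed Oct 13, 2004, before the deadline.
(2) due by Oct 23, 2004 + 61 days = Dec 23, 2004; done Oct 25, 2004 — timely.
(3) due by Nov 14, 2004 + 8 days = Nov 22, 2004; completed Nov 16, 2004, before the deadline.
(4) the permitted window runs from Oct 25, 2004 + 10 = Nov 4, 2004 to Oct 25, 2004 + 76 = Jan 9, 2005; done Nov 28, 2004 — within the window.
(5) the permitted window runs from Oct 25, 2004 + 7 = Nov 1, 2004 to Oct 25, 2004 + 67 = Dec 31, 2004; done Dec 30, 2004, which is between those dates.
(6) the permitted window runs from Oct 25, 2004 + 19 = Nov 13, 2004 to Oct 25, 2004 + 103 = Feb 5, 2005; Jan 12, 2005 falls inside that range.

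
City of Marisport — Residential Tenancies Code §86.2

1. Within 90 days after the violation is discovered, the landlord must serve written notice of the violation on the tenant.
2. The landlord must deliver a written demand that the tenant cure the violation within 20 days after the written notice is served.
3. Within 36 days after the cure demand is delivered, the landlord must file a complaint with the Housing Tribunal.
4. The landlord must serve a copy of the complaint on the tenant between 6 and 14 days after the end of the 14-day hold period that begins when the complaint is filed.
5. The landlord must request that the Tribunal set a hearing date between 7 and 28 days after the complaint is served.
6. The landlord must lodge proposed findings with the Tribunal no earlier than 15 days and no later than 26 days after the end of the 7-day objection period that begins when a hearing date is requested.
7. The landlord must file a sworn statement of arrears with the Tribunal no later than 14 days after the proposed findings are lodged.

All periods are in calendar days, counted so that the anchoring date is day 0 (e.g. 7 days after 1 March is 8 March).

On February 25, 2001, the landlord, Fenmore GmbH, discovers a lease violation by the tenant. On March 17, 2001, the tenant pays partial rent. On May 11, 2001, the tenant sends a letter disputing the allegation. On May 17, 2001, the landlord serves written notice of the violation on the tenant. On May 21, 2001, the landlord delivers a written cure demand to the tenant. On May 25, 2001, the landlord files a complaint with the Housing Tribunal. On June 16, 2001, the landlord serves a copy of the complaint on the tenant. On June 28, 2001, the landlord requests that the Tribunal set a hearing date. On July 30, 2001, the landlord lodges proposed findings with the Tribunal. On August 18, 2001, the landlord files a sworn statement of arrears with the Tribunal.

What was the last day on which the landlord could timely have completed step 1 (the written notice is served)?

May 26, 2001

Step 1 runs from February 25, 2001, when the violation is discovered. 90 days after February 25, 2001 is May 26, 2001.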